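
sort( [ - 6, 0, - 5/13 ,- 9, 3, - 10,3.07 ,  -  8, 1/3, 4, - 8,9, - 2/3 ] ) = [ - 10, - 9 , - 8,-8, - 6, - 2/3, - 5/13, 0, 1/3,3, 3.07, 4,  9 ] 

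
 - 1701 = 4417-6118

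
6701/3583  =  6701/3583 = 1.87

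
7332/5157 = 2444/1719 = 1.42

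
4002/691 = 5 + 547/691  =  5.79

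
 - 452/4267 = -452/4267 = - 0.11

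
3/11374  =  3/11374 = 0.00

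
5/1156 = 5/1156 = 0.00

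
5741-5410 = 331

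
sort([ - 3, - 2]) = [ - 3, - 2] 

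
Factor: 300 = 2^2*3^1*5^2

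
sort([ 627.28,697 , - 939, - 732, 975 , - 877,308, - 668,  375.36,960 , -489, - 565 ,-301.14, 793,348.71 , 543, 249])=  [ - 939 , - 877  , - 732 ,-668, - 565, - 489,-301.14,249,308, 348.71,375.36, 543, 627.28,697, 793 , 960, 975]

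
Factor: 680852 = 2^2*170213^1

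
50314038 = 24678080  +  25635958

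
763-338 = 425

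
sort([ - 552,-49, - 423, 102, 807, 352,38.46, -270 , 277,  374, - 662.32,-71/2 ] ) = [ - 662.32, - 552, - 423, - 270, - 49, - 71/2,  38.46,102, 277, 352 , 374,  807 ] 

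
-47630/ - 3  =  47630/3 = 15876.67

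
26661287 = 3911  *6817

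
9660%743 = 1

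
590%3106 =590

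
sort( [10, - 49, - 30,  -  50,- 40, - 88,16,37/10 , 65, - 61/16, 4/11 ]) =[ - 88,- 50 , - 49, - 40, - 30, - 61/16,4/11,37/10,  10, 16 , 65]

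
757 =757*1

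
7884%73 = 0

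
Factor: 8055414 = 2^1 *3^2*421^1 * 1063^1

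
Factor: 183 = 3^1* 61^1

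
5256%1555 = 591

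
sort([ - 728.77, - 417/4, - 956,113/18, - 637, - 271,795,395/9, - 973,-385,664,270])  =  [ -973, - 956,  -  728.77,-637, - 385, - 271, - 417/4, 113/18,395/9, 270,  664,795 ] 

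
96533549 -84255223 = 12278326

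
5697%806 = 55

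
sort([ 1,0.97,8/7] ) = [0.97,1,8/7] 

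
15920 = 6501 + 9419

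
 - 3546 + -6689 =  - 10235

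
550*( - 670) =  - 368500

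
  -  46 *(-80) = 3680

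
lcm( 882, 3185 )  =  57330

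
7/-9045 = -7/9045 = - 0.00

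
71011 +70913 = 141924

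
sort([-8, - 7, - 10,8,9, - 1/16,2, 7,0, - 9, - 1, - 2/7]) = [  -  10, - 9, - 8, - 7, -1,  -  2/7,-1/16,0,2,7, 8,9 ] 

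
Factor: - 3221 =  - 3221^1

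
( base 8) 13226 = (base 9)7834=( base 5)141112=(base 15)1aa7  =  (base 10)5782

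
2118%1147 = 971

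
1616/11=1616/11 =146.91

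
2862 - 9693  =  - 6831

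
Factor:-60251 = -60251^1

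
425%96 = 41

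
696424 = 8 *87053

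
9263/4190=9263/4190 = 2.21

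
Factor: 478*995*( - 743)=  -  353378230 = - 2^1*5^1* 199^1*239^1*743^1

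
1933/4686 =1933/4686 = 0.41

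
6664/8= 833 = 833.00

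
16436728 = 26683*616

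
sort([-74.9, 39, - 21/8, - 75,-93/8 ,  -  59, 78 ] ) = [ - 75,  -  74.9, - 59, - 93/8, - 21/8,39, 78]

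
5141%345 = 311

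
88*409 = 35992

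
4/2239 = 4/2239 = 0.00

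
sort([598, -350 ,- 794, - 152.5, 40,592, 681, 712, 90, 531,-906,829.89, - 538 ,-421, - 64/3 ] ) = [-906, - 794, - 538,-421,-350, - 152.5,-64/3 , 40,  90 , 531, 592,598, 681, 712 , 829.89 ]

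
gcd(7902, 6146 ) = 878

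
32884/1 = 32884 = 32884.00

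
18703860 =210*89066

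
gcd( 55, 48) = 1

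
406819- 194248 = 212571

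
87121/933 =93 + 352/933 = 93.38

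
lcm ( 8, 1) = 8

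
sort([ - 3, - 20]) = [-20, - 3] 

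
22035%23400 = 22035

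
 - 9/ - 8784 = 1/976 = 0.00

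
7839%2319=882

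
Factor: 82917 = 3^3*37^1*83^1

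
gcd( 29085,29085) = 29085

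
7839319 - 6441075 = 1398244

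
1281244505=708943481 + 572301024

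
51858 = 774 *67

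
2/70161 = 2/70161 = 0.00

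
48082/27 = 48082/27 = 1780.81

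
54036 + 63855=117891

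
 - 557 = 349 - 906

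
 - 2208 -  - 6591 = 4383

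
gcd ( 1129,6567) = 1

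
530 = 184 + 346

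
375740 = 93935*4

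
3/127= 3/127 = 0.02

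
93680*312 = 29228160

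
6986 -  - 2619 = 9605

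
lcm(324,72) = 648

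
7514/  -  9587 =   -  7514/9587 = - 0.78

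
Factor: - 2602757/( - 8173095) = 3^(-1 )*5^(-1 )*7^( - 1 )*191^1*13627^1*77839^(-1 ) 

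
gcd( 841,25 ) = 1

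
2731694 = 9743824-7012130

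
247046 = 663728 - 416682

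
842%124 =98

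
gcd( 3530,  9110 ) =10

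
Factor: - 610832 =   -  2^4*38177^1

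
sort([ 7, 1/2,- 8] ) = [ - 8, 1/2, 7 ] 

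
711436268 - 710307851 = 1128417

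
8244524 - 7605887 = 638637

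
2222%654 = 260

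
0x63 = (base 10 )99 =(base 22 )4b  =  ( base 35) 2t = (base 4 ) 1203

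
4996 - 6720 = -1724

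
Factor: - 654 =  - 2^1*3^1*109^1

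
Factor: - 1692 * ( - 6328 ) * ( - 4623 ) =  - 2^5*3^3*7^1*23^1*47^1*67^1*113^1 = -49498350048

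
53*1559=82627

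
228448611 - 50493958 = 177954653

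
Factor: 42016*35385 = 2^5 * 3^1 * 5^1*7^1 * 13^1*101^1*337^1 = 1486736160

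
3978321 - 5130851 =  - 1152530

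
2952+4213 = 7165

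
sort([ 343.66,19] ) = [19,343.66] 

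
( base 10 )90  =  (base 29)33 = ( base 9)110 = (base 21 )46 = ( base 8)132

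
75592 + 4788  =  80380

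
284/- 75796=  - 1 + 18878/18949 = - 0.00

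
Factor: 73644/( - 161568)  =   - 361/792 = - 2^(  -  3)*3^ ( - 2 )*11^ ( - 1) * 19^2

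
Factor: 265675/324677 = 5^2*59^ ( - 1) * 5503^ ( - 1)*10627^1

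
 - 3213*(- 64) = 205632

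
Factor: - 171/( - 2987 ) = 3^2 *19^1*29^( - 1)*103^( - 1) 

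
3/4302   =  1/1434 = 0.00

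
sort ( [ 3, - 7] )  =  [  -  7, 3] 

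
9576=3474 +6102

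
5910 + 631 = 6541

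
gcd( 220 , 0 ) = 220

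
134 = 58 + 76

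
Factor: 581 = 7^1* 83^1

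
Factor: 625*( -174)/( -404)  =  2^( - 1 )*3^1*5^4*29^1*101^( - 1 )=   54375/202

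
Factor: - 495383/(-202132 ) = 2^( - 2)*7219^ ( - 1 ) * 70769^1 = 70769/28876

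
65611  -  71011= - 5400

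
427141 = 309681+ 117460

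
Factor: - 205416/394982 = - 324/623=- 2^2*3^4*7^(- 1 )* 89^( - 1 )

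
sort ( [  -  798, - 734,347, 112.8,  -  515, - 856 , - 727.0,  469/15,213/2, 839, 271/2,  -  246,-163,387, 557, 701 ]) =[ - 856,- 798, - 734, - 727.0, - 515, - 246, - 163, 469/15, 213/2 , 112.8 , 271/2,347,387,557, 701,  839]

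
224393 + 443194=667587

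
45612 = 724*63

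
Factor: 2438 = 2^1*23^1*53^1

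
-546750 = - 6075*90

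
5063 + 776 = 5839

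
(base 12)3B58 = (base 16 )1AB4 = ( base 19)ihf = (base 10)6836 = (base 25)ANB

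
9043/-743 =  - 13+616/743 = -12.17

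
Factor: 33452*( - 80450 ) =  - 2^3*5^2*1609^1 * 8363^1 = - 2691213400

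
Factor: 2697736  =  2^3*337217^1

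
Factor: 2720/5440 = 1/2=2^( - 1) 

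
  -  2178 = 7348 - 9526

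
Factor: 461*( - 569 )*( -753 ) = 3^1*251^1*461^1*569^1 = 197518677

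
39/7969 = 3/613=0.00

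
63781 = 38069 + 25712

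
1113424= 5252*212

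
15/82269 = 5/27423 = 0.00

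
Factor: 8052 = 2^2* 3^1*11^1*61^1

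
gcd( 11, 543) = 1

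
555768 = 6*92628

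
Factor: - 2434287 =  - 3^1 *811429^1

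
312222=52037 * 6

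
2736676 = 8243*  332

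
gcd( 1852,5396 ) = 4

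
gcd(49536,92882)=2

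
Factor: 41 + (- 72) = -31^1 = - 31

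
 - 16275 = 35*( - 465 ) 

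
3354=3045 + 309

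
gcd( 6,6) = 6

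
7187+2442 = 9629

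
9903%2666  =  1905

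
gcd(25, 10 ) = 5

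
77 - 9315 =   -  9238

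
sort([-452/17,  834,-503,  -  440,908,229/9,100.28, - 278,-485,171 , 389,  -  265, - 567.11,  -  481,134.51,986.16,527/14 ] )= [ - 567.11, - 503, - 485,-481, - 440,-278, - 265, - 452/17,229/9,527/14,100.28,134.51,171 , 389,834,908,986.16 ]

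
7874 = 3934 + 3940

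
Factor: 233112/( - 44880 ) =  - 883/170 = - 2^(-1)* 5^( - 1)*17^( - 1 )*883^1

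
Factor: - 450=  - 2^1 * 3^2*5^2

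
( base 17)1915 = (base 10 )7536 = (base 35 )65B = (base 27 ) A93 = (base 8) 16560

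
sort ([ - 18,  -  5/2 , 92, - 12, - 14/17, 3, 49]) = [ - 18, - 12, - 5/2,-14/17, 3, 49,92 ] 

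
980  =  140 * 7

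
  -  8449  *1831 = -15470119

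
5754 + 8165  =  13919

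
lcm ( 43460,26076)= 130380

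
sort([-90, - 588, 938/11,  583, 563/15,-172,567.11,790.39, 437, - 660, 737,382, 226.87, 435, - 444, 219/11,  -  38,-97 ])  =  [ - 660,-588,- 444,- 172,-97,-90,-38, 219/11,563/15, 938/11, 226.87, 382, 435, 437 , 567.11,583, 737,790.39 ] 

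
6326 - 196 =6130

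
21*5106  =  107226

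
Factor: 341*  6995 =5^1 * 11^1*31^1 *1399^1 = 2385295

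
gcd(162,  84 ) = 6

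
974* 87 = 84738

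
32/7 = 32/7 = 4.57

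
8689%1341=643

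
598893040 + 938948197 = 1537841237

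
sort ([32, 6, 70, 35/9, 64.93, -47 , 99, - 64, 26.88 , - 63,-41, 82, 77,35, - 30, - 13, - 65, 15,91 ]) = [-65, - 64, - 63, - 47, - 41, - 30, - 13,35/9,6, 15 , 26.88, 32, 35,64.93, 70, 77,82,  91, 99 ]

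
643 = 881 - 238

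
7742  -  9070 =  -1328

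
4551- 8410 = - 3859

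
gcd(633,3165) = 633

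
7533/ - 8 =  - 942  +  3/8 = - 941.62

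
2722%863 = 133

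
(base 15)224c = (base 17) 182D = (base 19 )112e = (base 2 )1110001101000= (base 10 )7272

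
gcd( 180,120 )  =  60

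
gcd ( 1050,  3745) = 35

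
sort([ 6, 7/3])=[7/3 , 6]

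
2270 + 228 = 2498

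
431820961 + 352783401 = 784604362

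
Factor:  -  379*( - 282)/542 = 3^1*47^1 * 271^( -1 )*379^1 = 53439/271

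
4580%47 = 21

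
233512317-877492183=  - 643979866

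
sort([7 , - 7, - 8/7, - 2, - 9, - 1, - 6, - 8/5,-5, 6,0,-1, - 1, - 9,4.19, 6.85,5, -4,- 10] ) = [ - 10, - 9, - 9, - 7, - 6, - 5, - 4, - 2,  -  8/5, - 8/7 ,-1, - 1, - 1,0,  4.19,5,6 , 6.85,  7 ]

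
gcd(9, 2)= 1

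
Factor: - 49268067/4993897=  - 3^1*43^1*617^1*619^1 * 4993897^( - 1)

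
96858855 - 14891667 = 81967188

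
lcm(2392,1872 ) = 43056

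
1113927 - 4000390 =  - 2886463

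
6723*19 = 127737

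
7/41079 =7/41079 =0.00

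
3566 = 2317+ 1249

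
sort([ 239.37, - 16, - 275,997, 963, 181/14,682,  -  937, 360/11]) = [ - 937, - 275,-16,  181/14,360/11, 239.37 , 682,963,997 ]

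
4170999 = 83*50253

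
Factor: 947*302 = 285994 = 2^1*151^1*947^1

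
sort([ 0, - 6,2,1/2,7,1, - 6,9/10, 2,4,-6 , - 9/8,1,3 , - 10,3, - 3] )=[ - 10, - 6 , - 6, - 6, - 3,  -  9/8,0, 1/2,9/10, 1,1, 2,2,3, 3,4, 7]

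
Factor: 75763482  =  2^1 * 3^1*12627247^1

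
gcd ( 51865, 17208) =1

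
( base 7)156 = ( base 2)1011010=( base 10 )90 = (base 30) 30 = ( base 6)230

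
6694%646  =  234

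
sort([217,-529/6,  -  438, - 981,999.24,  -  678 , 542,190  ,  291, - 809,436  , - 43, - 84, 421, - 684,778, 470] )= [ - 981, - 809, - 684, - 678, - 438,  -  529/6 , - 84,  -  43, 190,217,291, 421, 436 , 470,542,778,  999.24 ] 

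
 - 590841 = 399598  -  990439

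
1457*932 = 1357924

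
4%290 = 4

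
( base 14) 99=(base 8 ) 207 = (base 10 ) 135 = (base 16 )87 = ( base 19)72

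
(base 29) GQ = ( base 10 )490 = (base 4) 13222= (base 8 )752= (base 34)ee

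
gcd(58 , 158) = 2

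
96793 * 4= 387172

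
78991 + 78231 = 157222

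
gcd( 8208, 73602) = 54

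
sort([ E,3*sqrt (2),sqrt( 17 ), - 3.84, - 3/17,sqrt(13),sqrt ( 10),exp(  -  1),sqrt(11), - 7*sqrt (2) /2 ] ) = [  -  7 * sqrt( 2 ) /2,-3.84,  -  3/17,exp( - 1), E,  sqrt ( 10 ),sqrt(11),  sqrt( 13),  sqrt( 17 ),3*sqrt( 2 )]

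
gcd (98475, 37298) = 1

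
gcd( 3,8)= 1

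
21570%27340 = 21570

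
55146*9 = 496314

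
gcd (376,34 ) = 2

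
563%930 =563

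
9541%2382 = 13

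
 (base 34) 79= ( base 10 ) 247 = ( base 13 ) 160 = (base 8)367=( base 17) e9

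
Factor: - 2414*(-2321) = 2^1*11^1*17^1*71^1*211^1  =  5602894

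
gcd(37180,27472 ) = 4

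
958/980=479/490=0.98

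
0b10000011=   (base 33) 3w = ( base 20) 6B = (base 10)131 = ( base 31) 47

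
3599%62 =3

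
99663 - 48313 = 51350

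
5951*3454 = 20554754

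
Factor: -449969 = -13^1*34613^1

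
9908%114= 104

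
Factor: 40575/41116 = 2^ ( - 2)  *  3^1*5^2*19^(-1) = 75/76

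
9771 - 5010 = 4761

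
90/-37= - 90/37 = - 2.43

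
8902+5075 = 13977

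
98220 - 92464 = 5756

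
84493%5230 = 813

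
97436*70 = 6820520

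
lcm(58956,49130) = 294780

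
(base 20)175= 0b1000100001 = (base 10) 545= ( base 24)MH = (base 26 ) KP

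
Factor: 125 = 5^3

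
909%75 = 9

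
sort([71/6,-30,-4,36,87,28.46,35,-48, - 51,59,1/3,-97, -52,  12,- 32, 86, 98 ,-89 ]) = [-97,-89,-52, - 51,  -  48, - 32, - 30,- 4,1/3, 71/6,12,28.46,35,36, 59,86, 87,98]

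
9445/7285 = 1+432/1457 = 1.30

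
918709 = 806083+112626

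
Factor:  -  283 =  - 283^1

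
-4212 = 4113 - 8325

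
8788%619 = 122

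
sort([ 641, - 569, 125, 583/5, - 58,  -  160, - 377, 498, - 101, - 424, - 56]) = [-569, - 424,-377 , - 160 ,- 101, - 58, - 56 , 583/5,  125, 498, 641 ] 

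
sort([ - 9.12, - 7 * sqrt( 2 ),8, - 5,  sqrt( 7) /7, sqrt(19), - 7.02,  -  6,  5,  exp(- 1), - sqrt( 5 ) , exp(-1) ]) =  [  -  7*sqrt( 2) , - 9.12, - 7.02, - 6, - 5, - sqrt( 5), exp( - 1) , exp( - 1),  sqrt(7 ) /7,sqrt( 19) , 5 , 8]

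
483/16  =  483/16  =  30.19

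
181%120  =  61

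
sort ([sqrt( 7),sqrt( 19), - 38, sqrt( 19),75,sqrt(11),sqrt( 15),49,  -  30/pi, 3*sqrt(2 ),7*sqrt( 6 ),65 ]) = [ - 38 ,  -  30/pi,sqrt( 7),sqrt( 11), sqrt( 15 ), 3*sqrt( 2), sqrt( 19),sqrt ( 19 ), 7*sqrt( 6), 49,65,75]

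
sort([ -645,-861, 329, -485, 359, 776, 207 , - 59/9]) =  [-861,-645,- 485, - 59/9, 207, 329, 359, 776] 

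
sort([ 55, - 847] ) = [ - 847, 55]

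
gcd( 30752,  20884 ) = 4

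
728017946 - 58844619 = 669173327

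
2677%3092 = 2677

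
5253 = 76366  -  71113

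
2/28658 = 1/14329=0.00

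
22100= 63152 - 41052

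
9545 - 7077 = 2468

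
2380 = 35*68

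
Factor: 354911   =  354911^1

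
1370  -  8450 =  - 7080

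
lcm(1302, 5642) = 16926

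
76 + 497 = 573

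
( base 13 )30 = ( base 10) 39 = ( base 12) 33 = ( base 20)1j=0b100111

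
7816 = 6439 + 1377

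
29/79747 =29/79747 = 0.00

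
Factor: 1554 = 2^1*3^1*7^1*37^1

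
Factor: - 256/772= - 2^6* 193^( - 1) = - 64/193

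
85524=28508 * 3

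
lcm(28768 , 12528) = 776736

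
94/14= 6 +5/7 = 6.71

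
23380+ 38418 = 61798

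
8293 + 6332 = 14625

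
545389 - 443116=102273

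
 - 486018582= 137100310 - 623118892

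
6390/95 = 67  +  5/19 = 67.26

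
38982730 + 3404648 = 42387378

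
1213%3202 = 1213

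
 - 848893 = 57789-906682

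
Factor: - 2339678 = - 2^1*11^1 * 106349^1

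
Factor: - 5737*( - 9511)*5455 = 5^1*1091^1*5737^1*9511^1 = 297649931185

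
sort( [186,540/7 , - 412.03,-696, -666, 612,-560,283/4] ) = [- 696 , - 666,-560, - 412.03,  283/4, 540/7, 186, 612]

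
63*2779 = 175077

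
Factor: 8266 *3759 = 2^1*3^1*7^1*179^1*4133^1 = 31071894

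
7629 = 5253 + 2376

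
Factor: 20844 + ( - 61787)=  - 40943 = - 7^1*5849^1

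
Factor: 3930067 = 389^1* 10103^1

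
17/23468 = 17/23468 = 0.00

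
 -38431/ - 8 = 38431/8 = 4803.88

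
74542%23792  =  3166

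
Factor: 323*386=124678 = 2^1 *17^1 * 19^1 * 193^1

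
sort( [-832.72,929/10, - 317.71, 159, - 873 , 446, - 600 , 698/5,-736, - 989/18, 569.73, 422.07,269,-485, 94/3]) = [ - 873  , - 832.72 , - 736, - 600,-485  ,- 317.71,-989/18,94/3,  929/10,698/5,159,269,422.07,  446, 569.73]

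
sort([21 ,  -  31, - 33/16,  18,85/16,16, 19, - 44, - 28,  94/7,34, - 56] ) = [ - 56, - 44,  -  31,- 28, - 33/16,85/16, 94/7,16,18,19,  21, 34]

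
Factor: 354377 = 354377^1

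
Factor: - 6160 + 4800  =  - 1360 = - 2^4*5^1*17^1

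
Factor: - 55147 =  - 55147^1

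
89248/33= 89248/33 = 2704.48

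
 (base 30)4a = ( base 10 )130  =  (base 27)4M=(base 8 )202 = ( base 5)1010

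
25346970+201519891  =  226866861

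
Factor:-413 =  -7^1*59^1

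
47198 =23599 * 2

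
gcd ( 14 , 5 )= 1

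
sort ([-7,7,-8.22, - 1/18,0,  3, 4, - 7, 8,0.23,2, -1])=[-8.22, -7,-7, - 1, - 1/18, 0,0.23,  2,3, 4,7,  8]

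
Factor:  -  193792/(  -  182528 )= 23^(  -  1 )*31^( - 1)*757^1 = 757/713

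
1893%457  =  65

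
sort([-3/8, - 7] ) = [ -7, - 3/8]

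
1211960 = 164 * 7390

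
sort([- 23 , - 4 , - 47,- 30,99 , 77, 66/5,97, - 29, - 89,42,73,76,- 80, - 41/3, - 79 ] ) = [ - 89 , - 80, - 79 ,- 47, - 30,-29 ,- 23, - 41/3 , - 4,66/5, 42, 73,76,77, 97, 99]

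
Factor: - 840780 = -2^2* 3^5*5^1* 173^1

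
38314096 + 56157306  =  94471402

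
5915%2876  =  163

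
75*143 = 10725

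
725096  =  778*932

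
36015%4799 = 2422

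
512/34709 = 512/34709 = 0.01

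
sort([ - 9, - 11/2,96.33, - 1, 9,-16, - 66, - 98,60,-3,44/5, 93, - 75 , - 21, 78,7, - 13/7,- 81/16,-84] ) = [ - 98,-84, - 75, - 66,-21,-16, - 9,- 11/2,- 81/16, - 3,-13/7, - 1, 7,44/5,  9,60, 78, 93, 96.33]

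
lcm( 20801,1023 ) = 62403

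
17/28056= 17/28056 = 0.00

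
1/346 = 1/346 = 0.00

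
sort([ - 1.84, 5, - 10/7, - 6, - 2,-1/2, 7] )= [ - 6, - 2 ,-1.84, - 10/7, - 1/2,5,7] 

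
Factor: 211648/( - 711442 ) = -105824/355721 = - 2^5 *3307^1*355721^( - 1 ) 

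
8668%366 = 250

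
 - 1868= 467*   ( - 4 )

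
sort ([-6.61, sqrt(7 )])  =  [ - 6.61,  sqrt(7 )]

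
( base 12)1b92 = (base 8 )6536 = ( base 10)3422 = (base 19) 992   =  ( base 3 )11200202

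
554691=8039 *69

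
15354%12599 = 2755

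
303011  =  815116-512105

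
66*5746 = 379236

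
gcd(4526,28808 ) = 2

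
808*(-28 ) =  - 22624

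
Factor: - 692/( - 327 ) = 2^2*3^ ( - 1 )*109^ (-1)*173^1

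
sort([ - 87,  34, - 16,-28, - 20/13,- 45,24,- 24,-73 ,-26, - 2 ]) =[ - 87,  -  73, - 45, - 28, - 26, - 24, - 16, - 2, - 20/13, 24,34 ]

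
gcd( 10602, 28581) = 3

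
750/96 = 125/16 = 7.81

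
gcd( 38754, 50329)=1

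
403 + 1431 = 1834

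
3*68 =204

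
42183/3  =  14061  =  14061.00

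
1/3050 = 1/3050 = 0.00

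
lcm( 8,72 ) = 72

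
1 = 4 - 3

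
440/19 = 23+ 3/19 = 23.16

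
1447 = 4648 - 3201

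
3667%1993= 1674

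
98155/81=98155/81 = 1211.79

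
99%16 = 3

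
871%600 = 271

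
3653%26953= 3653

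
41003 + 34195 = 75198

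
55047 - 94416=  - 39369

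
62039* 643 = 39891077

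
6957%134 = 123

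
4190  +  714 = 4904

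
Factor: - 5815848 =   -  2^3*3^1 * 31^1*7817^1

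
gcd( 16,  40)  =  8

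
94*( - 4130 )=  - 388220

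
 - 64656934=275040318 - 339697252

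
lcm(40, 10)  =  40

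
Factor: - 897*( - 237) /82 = 212589/82 = 2^ ( - 1 ) * 3^2*13^1 *23^1*41^( - 1)*79^1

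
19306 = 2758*7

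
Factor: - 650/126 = -3^( - 2 )*5^2*7^( - 1 )*13^1 = -325/63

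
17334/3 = 5778=5778.00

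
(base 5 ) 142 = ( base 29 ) 1I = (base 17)2D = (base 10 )47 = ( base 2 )101111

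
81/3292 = 81/3292 = 0.02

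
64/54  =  1 + 5/27 = 1.19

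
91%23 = 22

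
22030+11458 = 33488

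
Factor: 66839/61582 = 89/82 = 2^( - 1 )*41^( - 1)*89^1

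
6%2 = 0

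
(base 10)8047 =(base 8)17557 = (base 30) 8S7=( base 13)3880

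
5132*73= 374636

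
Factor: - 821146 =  - 2^1*23^1 * 17851^1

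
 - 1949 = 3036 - 4985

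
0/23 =0 = 0.00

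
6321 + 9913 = 16234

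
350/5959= 350/5959 = 0.06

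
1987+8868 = 10855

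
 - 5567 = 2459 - 8026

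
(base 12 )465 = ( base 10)653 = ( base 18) 205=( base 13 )3b3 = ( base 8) 1215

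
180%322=180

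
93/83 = 1 + 10/83  =  1.12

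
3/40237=3/40237=0.00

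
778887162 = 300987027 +477900135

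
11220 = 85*132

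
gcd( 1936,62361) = 1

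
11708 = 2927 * 4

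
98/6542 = 49/3271 = 0.01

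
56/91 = 8/13=   0.62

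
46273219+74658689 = 120931908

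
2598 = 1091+1507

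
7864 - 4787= 3077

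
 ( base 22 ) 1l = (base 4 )223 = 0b101011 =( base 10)43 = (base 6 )111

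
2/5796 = 1/2898 = 0.00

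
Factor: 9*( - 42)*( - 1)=378= 2^1*3^3*7^1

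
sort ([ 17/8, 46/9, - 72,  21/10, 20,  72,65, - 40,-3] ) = [ - 72, - 40,-3 , 21/10,17/8, 46/9,20,65 , 72]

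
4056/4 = 1014  =  1014.00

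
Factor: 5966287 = 37^1*113^1*1427^1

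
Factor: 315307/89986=2^( - 1) *13^( -1 ) * 23^1 *3461^( - 1 )*13709^1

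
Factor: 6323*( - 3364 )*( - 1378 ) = 29310848216 = 2^3 * 13^1*29^2 * 53^1 * 6323^1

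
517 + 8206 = 8723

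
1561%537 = 487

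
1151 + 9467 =10618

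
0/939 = 0 = 0.00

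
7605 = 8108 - 503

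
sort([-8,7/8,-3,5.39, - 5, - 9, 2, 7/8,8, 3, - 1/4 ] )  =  [ - 9, - 8,  -  5, - 3, - 1/4,7/8, 7/8,2,3, 5.39,8]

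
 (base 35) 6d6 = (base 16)1E83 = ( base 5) 222221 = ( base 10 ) 7811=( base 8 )17203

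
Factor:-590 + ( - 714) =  - 2^3*163^1 = -1304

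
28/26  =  14/13 = 1.08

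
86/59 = 1 + 27/59 = 1.46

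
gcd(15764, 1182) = 2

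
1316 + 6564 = 7880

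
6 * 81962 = 491772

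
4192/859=4192/859 = 4.88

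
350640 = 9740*36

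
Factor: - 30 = -2^1*3^1* 5^1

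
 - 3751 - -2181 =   -  1570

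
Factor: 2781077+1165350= 3946427^1=3946427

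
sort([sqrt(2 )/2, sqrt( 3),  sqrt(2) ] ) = [ sqrt(2)/2,sqrt( 2),sqrt(3) ] 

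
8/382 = 4/191=0.02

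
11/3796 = 11/3796 = 0.00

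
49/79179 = 49/79179  =  0.00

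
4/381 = 4/381 = 0.01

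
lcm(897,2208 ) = 28704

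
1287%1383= 1287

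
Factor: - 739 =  - 739^1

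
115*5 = 575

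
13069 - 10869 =2200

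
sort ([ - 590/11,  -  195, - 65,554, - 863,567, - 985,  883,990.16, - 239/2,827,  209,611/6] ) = [ - 985, - 863, - 195, - 239/2,  -  65,-590/11 , 611/6,  209 , 554, 567, 827, 883, 990.16] 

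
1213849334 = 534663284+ 679186050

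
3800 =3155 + 645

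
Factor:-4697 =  - 7^1*11^1 * 61^1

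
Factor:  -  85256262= - 2^1*3^2*7^1*13^1 *23^1*31^1*73^1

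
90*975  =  87750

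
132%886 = 132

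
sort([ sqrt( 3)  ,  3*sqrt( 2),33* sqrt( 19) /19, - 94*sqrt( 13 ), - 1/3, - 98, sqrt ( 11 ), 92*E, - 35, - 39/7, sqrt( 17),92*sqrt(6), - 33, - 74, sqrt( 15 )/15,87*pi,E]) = [ - 94*sqrt( 13 ), - 98, - 74, - 35, - 33, - 39/7, - 1/3,sqrt( 15 )/15, sqrt( 3 ),E, sqrt(11 ), sqrt( 17 ), 3 * sqrt( 2), 33*sqrt( 19 )/19,92*sqrt(6), 92*E , 87*pi] 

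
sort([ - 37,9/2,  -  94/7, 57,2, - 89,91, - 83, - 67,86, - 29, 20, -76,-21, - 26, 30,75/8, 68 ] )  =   [ - 89,- 83, - 76,-67, - 37, - 29,-26, - 21, - 94/7 , 2,9/2,  75/8,20,  30, 57,68, 86, 91] 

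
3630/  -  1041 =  - 4 + 178/347 = - 3.49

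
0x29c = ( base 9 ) 822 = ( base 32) KS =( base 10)668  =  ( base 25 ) 11I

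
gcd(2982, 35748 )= 6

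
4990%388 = 334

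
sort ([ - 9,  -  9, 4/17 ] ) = [ - 9, - 9,  4/17 ] 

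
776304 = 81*9584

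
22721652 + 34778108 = 57499760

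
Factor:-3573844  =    -  2^2 * 29^1 * 30809^1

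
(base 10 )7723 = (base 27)ag1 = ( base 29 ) 959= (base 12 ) 4577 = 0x1E2B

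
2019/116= 2019/116 = 17.41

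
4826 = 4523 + 303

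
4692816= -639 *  (-7344) 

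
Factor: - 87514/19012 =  - 893/194 = - 2^( - 1)*19^1*47^1 * 97^( - 1 )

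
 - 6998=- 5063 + -1935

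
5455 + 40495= 45950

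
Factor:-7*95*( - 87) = 3^1* 5^1*7^1 *19^1  *29^1 = 57855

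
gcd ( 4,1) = 1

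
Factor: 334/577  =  2^1*167^1*577^( - 1) 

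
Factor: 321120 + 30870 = 351990  =  2^1* 3^2 *5^1 * 3911^1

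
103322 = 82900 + 20422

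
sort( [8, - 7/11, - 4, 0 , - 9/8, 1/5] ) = [ - 4, - 9/8, - 7/11, 0, 1/5,8]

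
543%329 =214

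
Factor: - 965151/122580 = - 2^( - 2 )*3^( - 1)*5^( - 1)*11^1*227^( - 1)*9749^1 = - 107239/13620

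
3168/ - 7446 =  - 528/1241= - 0.43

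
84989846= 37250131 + 47739715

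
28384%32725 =28384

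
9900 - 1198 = 8702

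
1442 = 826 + 616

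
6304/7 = 6304/7=900.57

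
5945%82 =41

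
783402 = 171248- - 612154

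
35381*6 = 212286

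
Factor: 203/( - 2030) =  -  2^(-1) *5^( - 1 ) = -1/10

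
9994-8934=1060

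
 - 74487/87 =- 24829/29 =- 856.17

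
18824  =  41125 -22301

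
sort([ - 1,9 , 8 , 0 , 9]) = [ - 1,0, 8,  9, 9]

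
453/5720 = 453/5720 = 0.08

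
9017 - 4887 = 4130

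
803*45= 36135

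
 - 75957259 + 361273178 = 285315919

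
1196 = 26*46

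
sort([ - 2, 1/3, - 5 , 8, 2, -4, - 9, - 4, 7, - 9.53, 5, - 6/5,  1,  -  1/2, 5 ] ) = [ - 9.53, - 9,-5,-4, - 4, - 2,-6/5, - 1/2, 1/3, 1,2,5,5 , 7,8 ] 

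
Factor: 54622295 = 5^1*7^1*13^1*120049^1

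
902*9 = 8118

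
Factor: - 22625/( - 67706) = 2^( - 1)*5^3*97^( - 1 )*181^1*349^( - 1)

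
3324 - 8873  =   - 5549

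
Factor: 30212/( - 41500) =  - 91/125   =  -  5^( - 3 )*7^1 * 13^1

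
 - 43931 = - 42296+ - 1635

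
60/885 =4/59=0.07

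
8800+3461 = 12261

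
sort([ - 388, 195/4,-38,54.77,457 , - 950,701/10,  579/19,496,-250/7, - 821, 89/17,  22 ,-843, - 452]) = [-950, - 843, - 821,-452, - 388,-38, -250/7,89/17 , 22,579/19,195/4, 54.77,701/10 , 457,496 ] 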